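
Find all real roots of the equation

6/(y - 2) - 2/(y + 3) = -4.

y = -2.2247 or y = 0.2247

Multiply both sides by (y - 2)(y + 3):
6(y + 3) - 2(y - 2) = -4(y - 2)(y + 3).
Expand and collect terms: -4y^2 - 8y + 2 = 0.
By the quadratic formula, y = (8 +/- sqrt(96)) / -8, so y ~= -2.2247 or y ~= 0.2247.
Neither value makes a denominator zero (y != 2, y != -3), so both are valid.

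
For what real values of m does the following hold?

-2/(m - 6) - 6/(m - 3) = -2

m = 4.6972 or m = 8.3028

Multiply both sides by (m - 6)(m - 3):
-2(m - 3) - 6(m - 6) = -2(m - 6)(m - 3).
Expand and collect terms: -2m^2 + 26m - 78 = 0.
By the quadratic formula, m = (-26 +/- sqrt(52)) / -4, so m ~= 4.6972 or m ~= 8.3028.
Neither value makes a denominator zero (m != 6, m != 3), so both are valid.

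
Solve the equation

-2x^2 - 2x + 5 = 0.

Discriminant: (-2)^2 - 4*(-2)*5 = 44.
Quadratic formula: x = (2 +/- sqrt(44)) / (-4).
So x = -sqrt(11)/2 - 1/2 ~= -2.1583 or x = -1/2 + sqrt(11)/2 ~= 1.1583.

x = -2.1583 or x = 1.1583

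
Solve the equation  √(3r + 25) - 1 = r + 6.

r = -3

Isolate the radical: √(3r + 25) = r + 7.
Square both sides: 3r + 25 = (r + 7)².
Expand and rearrange: r² + 11r + 24 = 0.
Solving gives r = -3 or r = -8.
Check each candidate in the original equation:
  r = -3: √(16) = 4, while r + 7 = 4 — valid.
  r = -8: √(1) = 1, while r + 7 = -1 — extraneous.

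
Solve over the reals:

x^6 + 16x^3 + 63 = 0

x = -2.0801 or x = -1.9129

Let u = x^3. The equation becomes u^2 + 16u + 63 = 0.
Factor: (u + 7)(u + 9) = 0, so u = -7 or u = -9.
x^3 = -7 gives x = -(7)^(1/3) ~= -1.9129.
x^3 = -9 gives x = -(9)^(1/3) ~= -2.0801.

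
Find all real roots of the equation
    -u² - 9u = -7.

Rearrange to standard form: -u² - 9u + 7 = 0.
Discriminant: (-9)² − 4·(-1)·7 = 109.
Quadratic formula: u = (9 ± √109) / (-2).
So u = -√(109)/2 - 9/2 ≈ -9.7202 or u = -9/2 + √(109)/2 ≈ 0.7202.

u = -9.7202 or u = 0.7202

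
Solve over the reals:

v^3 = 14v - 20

v = -4.3166 or v = 2 or v = 2.3166

Rearrange: v^3 - 14v + 20 = 0.
Possible rational roots are divisors of 20. Testing v = 2 gives 0, so (v - 2) is a factor.
Divide: v^3 - 14v + 20 = (v - 2)(v^2 + 2v - 10).
Apply the quadratic formula to v^2 + 2v - 10 = 0: v = (-2 +/- sqrt(44))/2, i.e. v ~= 2.3166 or v ~= -4.3166.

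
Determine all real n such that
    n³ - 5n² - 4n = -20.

Rearrange: n³ - 5n² - 4n + 20 = 0.
Possible rational roots are divisors of 20. Testing n = -2 gives 0, so (n + 2) is a factor.
Divide: n³ - 5n² - 4n + 20 = (n + 2)(n² - 7n + 10).
Factor the quadratic: n = 5 or n = 2.

n = -2 or n = 2 or n = 5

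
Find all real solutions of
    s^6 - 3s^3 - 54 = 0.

Let u = s^3. The equation becomes u^2 - 3u - 54 = 0.
Factor: (u + 6)(u - 9) = 0, so u = -6 or u = 9.
s^3 = -6 gives s = -(6)^(1/3) ~= -1.8171.
s^3 = 9 gives s = (9)^(1/3) ~= 2.0801.

s = -1.8171 or s = 2.0801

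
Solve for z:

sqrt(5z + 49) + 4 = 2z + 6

Isolate the radical: sqrt(5z + 49) = 2z + 2.
Square both sides: 5z + 49 = (2z + 2)^2.
Expand and rearrange: 4z^2 + 3z - 45 = 0.
Solving gives z = 3 or z = -3.75.
Check each candidate in the original equation:
  z = 3: sqrt(64) = 8, while 2z + 2 = 8 — valid.
  z = -3.75: sqrt(30.25) = 5.5, while 2z + 2 = -5.5 — extraneous.

z = 3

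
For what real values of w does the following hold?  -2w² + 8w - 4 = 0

w = 0.5858 or w = 3.4142

Discriminant: (8)² − 4·(-2)·(-4) = 32.
Quadratic formula: w = (-8 ± √32) / (-4).
So w = 2 - √(2) ≈ 0.5858 or w = √(2) + 2 ≈ 3.4142.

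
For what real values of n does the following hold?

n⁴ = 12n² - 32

Let u = n². The equation becomes u² - 12u + 32 = 0.
Factor: (u - 4)(u - 8) = 0, so u = 4 or u = 8.
n² = 4 gives n = ±2.
n² = 8 gives n = ±2·√(2) ≈ ±2.8284.

n = -2.8284 or n = -2 or n = 2 or n = 2.8284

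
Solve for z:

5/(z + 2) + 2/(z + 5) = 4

z = -4.6599 or z = -0.5901

Multiply both sides by (z + 2)(z + 5):
5(z + 5) + 2(z + 2) = 4(z + 2)(z + 5).
Expand and collect terms: 4z^2 + 21z + 11 = 0.
By the quadratic formula, z = (-21 +/- sqrt(265)) / 8, so z ~= -0.5901 or z ~= -4.6599.
Neither value makes a denominator zero (z != -2, z != -5), so both are valid.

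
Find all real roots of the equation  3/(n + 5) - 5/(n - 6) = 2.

Multiply both sides by (n + 5)(n - 6):
3(n - 6) - 5(n + 5) = 2(n + 5)(n - 6).
Expand and collect terms: 2n² - 17 = 0.
By the quadratic formula, n = (0 ± √136) / 4, so n ≈ 2.9155 or n ≈ -2.9155.
Neither value makes a denominator zero (n ≠ -5, n ≠ 6), so both are valid.

n = -2.9155 or n = 2.9155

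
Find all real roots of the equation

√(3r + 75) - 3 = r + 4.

Isolate the radical: √(3r + 75) = r + 7.
Square both sides: 3r + 75 = (r + 7)².
Expand and rearrange: r² + 11r - 26 = 0.
Solving gives r = 2 or r = -13.
Check each candidate in the original equation:
  r = 2: √(81) = 9, while r + 7 = 9 — valid.
  r = -13: √(36) = 6, while r + 7 = -6 — extraneous.

r = 2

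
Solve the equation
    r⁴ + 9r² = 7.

Let u = r². The equation becomes u² + 9u - 7 = 0.
By the quadratic formula, u = -9/2 + √(109)/2 or u = -√(109)/2 - 9/2.
r² = -9/2 + √(109)/2 gives r = ±√(-9/2 + √(109)/2) ≈ ±0.8486.
r² = -√(109)/2 - 9/2 < 0 has no real solution.

r = -0.8486 or r = 0.8486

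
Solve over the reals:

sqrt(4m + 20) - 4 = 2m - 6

Isolate the radical: sqrt(4m + 20) = 2m - 2.
Square both sides: 4m + 20 = (2m - 2)^2.
Expand and rearrange: 4m^2 - 12m - 16 = 0.
Solving gives m = 4 or m = -1.
Check each candidate in the original equation:
  m = 4: sqrt(36) = 6, while 2m - 2 = 6 — valid.
  m = -1: sqrt(16) = 4, while 2m - 2 = -4 — extraneous.

m = 4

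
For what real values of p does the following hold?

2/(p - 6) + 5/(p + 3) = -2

p = -5.7329 or p = 5.2329

Multiply both sides by (p - 6)(p + 3):
2(p + 3) + 5(p - 6) = -2(p - 6)(p + 3).
Expand and collect terms: -2p² - p + 60 = 0.
By the quadratic formula, p = (1 ± √481) / -4, so p ≈ -5.7329 or p ≈ 5.2329.
Neither value makes a denominator zero (p ≠ 6, p ≠ -3), so both are valid.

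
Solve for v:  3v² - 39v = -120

v = 5 or v = 8

Bring every term to one side: 3v² - 39v + 120 = 0.
Factor: 3(v - 8)(v - 5) = 0.
So v = 8 or v = 5.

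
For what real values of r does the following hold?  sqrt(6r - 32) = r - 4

Square both sides: 6r - 32 = (r - 4)^2.
Expand and rearrange: r^2 - 14r + 48 = 0.
Solving gives r = 8 or r = 6.
Check each candidate in the original equation:
  r = 8: sqrt(16) = 4, while r - 4 = 4 — valid.
  r = 6: sqrt(4) = 2, while r - 4 = 2 — valid.

r = 6 or r = 8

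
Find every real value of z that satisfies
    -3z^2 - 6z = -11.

z = -3.1602 or z = 1.1602

Rearrange to standard form: -3z^2 - 6z + 11 = 0.
Discriminant: (-6)^2 - 4*(-3)*11 = 168.
Quadratic formula: z = (6 +/- sqrt(168)) / (-6).
So z = -sqrt(42)/3 - 1 ~= -3.1602 or z = -1 + sqrt(42)/3 ~= 1.1602.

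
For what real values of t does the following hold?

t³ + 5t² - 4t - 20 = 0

Possible rational roots are divisors of -20. Testing t = 2 gives 0, so (t - 2) is a factor.
Divide: t³ + 5t² - 4t - 20 = (t - 2)(t² + 7t + 10).
Factor the quadratic: t = -2 or t = -5.

t = -5 or t = -2 or t = 2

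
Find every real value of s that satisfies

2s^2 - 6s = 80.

Bring every term to one side: 2s^2 - 6s - 80 = 0.
Factor: 2(s + 5)(s - 8) = 0.
So s = -5 or s = 8.

s = -5 or s = 8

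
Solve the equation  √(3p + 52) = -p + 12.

Square both sides: 3p + 52 = (-p + 12)².
Expand and rearrange: p² - 27p + 92 = 0.
Solving gives p = 23 or p = 4.
Check each candidate in the original equation:
  p = 23: √(121) = 11, while -p + 12 = -11 — extraneous.
  p = 4: √(64) = 8, while -p + 12 = 8 — valid.

p = 4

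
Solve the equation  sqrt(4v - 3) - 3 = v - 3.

Isolate the radical: sqrt(4v - 3) = v.
Square both sides: 4v - 3 = (v)^2.
Expand and rearrange: v^2 - 4v + 3 = 0.
Solving gives v = 3 or v = 1.
Check each candidate in the original equation:
  v = 3: sqrt(9) = 3, while v = 3 — valid.
  v = 1: sqrt(1) = 1, while v = 1 — valid.

v = 1 or v = 3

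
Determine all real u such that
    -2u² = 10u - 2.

Rearrange to standard form: -2u² - 10u + 2 = 0.
Discriminant: (-10)² − 4·(-2)·2 = 116.
Quadratic formula: u = (10 ± √116) / (-4).
So u = -√(29)/2 - 5/2 ≈ -5.1926 or u = -5/2 + √(29)/2 ≈ 0.1926.

u = -5.1926 or u = 0.1926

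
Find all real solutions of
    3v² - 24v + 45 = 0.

v = 3 or v = 5

Factor: 3(v - 5)(v - 3) = 0.
So v = 5 or v = 3.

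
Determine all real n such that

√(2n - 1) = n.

n = 1

Square both sides: 2n - 1 = (n)².
Expand and rearrange: n² - 2n + 1 = 0.
This gives the repeated root n = 1.
Check in the original equation:
  n = 1: √(1) = 1, while n = 1 — valid.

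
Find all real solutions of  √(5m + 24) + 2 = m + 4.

m = 5

Isolate the radical: √(5m + 24) = m + 2.
Square both sides: 5m + 24 = (m + 2)².
Expand and rearrange: m² - m - 20 = 0.
Solving gives m = 5 or m = -4.
Check each candidate in the original equation:
  m = 5: √(49) = 7, while m + 2 = 7 — valid.
  m = -4: √(4) = 2, while m + 2 = -2 — extraneous.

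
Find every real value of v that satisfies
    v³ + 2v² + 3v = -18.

Rearrange: v³ + 2v² + 3v + 18 = 0.
Possible rational roots are divisors of 18. Testing v = -3 gives 0, so (v + 3) is a factor.
Divide: v³ + 2v² + 3v + 18 = (v + 3)(v² - v + 6).
The quadratic v² - v + 6 has discriminant -23 < 0, so no further real roots.

v = -3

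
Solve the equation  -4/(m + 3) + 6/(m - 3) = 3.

Multiply both sides by (m + 3)(m - 3):
-4(m - 3) + 6(m + 3) = 3(m + 3)(m - 3).
Expand and collect terms: 3m² - 2m - 57 = 0.
By the quadratic formula, m = (2 ± √688) / 6, so m ≈ 4.705 or m ≈ -4.0383.
Neither value makes a denominator zero (m ≠ -3, m ≠ 3), so both are valid.

m = -4.0383 or m = 4.705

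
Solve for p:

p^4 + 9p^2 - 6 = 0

Let u = p^2. The equation becomes u^2 + 9u - 6 = 0.
By the quadratic formula, u = -9/2 + sqrt(105)/2 or u = -sqrt(105)/2 - 9/2.
p^2 = -9/2 + sqrt(105)/2 gives p = +/-sqrt(-9/2 + sqrt(105)/2) ~= +/-0.7896.
p^2 = -sqrt(105)/2 - 9/2 < 0 has no real solution.

p = -0.7896 or p = 0.7896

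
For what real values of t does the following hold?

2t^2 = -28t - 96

Bring every term to one side: 2t^2 + 28t + 96 = 0.
Factor: 2(t + 6)(t + 8) = 0.
So t = -6 or t = -8.

t = -8 or t = -6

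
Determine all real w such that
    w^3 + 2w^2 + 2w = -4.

Rearrange: w^3 + 2w^2 + 2w + 4 = 0.
Possible rational roots are divisors of 4. Testing w = -2 gives 0, so (w + 2) is a factor.
Divide: w^3 + 2w^2 + 2w + 4 = (w + 2)(w^2 + 2).
The quadratic w^2 + 2 has discriminant -8 < 0, so no further real roots.

w = -2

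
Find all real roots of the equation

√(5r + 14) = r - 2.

Square both sides: 5r + 14 = (r - 2)².
Expand and rearrange: r² - 9r - 10 = 0.
Solving gives r = 10 or r = -1.
Check each candidate in the original equation:
  r = 10: √(64) = 8, while r - 2 = 8 — valid.
  r = -1: √(9) = 3, while r - 2 = -3 — extraneous.

r = 10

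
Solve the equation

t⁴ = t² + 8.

Let u = t². The equation becomes u² - u - 8 = 0.
By the quadratic formula, u = 1/2 + √(33)/2 or u = 1/2 - √(33)/2.
t² = 1/2 + √(33)/2 gives t = ±√(1/2 + √(33)/2) ≈ ±1.8364.
t² = 1/2 - √(33)/2 < 0 has no real solution.

t = -1.8364 or t = 1.8364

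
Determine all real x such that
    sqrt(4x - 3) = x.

x = 1 or x = 3

Square both sides: 4x - 3 = (x)^2.
Expand and rearrange: x^2 - 4x + 3 = 0.
Solving gives x = 3 or x = 1.
Check each candidate in the original equation:
  x = 3: sqrt(9) = 3, while x = 3 — valid.
  x = 1: sqrt(1) = 1, while x = 1 — valid.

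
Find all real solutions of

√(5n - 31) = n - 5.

Square both sides: 5n - 31 = (n - 5)².
Expand and rearrange: n² - 15n + 56 = 0.
Solving gives n = 8 or n = 7.
Check each candidate in the original equation:
  n = 8: √(9) = 3, while n - 5 = 3 — valid.
  n = 7: √(4) = 2, while n - 5 = 2 — valid.

n = 7 or n = 8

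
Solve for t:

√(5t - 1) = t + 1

t = 1 or t = 2

Square both sides: 5t - 1 = (t + 1)².
Expand and rearrange: t² - 3t + 2 = 0.
Solving gives t = 2 or t = 1.
Check each candidate in the original equation:
  t = 2: √(9) = 3, while t + 1 = 3 — valid.
  t = 1: √(4) = 2, while t + 1 = 2 — valid.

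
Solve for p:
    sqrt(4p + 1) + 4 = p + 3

Isolate the radical: sqrt(4p + 1) = p - 1.
Square both sides: 4p + 1 = (p - 1)^2.
Expand and rearrange: p^2 - 6p = 0.
Solving gives p = 6 or p = 0.
Check each candidate in the original equation:
  p = 6: sqrt(25) = 5, while p - 1 = 5 — valid.
  p = 0: sqrt(1) = 1, while p - 1 = -1 — extraneous.

p = 6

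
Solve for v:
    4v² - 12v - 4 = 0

v = -0.3028 or v = 3.3028

Discriminant: (-12)² − 4·4·(-4) = 208.
Quadratic formula: v = (12 ± √208) / 8.
So v = 3/2 + √(13)/2 ≈ 3.3028 or v = 3/2 - √(13)/2 ≈ -0.3028.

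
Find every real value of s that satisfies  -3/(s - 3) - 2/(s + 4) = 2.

Multiply both sides by (s - 3)(s + 4):
-3(s + 4) - 2(s - 3) = 2(s - 3)(s + 4).
Expand and collect terms: 2s² + 7s - 18 = 0.
By the quadratic formula, s = (-7 ± √193) / 4, so s ≈ 1.7231 or s ≈ -5.2231.
Neither value makes a denominator zero (s ≠ 3, s ≠ -4), so both are valid.

s = -5.2231 or s = 1.7231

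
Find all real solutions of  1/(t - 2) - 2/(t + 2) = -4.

t = -1.4611 or t = 1.7111

Multiply both sides by (t - 2)(t + 2):
(t + 2) - 2(t - 2) = -4(t - 2)(t + 2).
Expand and collect terms: -4t² + t + 10 = 0.
By the quadratic formula, t = (-1 ± √161) / -8, so t ≈ -1.4611 or t ≈ 1.7111.
Neither value makes a denominator zero (t ≠ 2, t ≠ -2), so both are valid.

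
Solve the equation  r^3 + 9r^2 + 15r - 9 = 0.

Possible rational roots are divisors of -9. Testing r = -3 gives 0, so (r + 3) is a factor.
Divide: r^3 + 9r^2 + 15r - 9 = (r + 3)(r^2 + 6r - 3).
Apply the quadratic formula to r^2 + 6r - 3 = 0: r = (-6 +/- sqrt(48))/2, i.e. r ~= 0.4641 or r ~= -6.4641.

r = -6.4641 or r = -3 or r = 0.4641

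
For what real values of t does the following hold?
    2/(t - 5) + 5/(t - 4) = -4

t = 2.4458 or t = 4.8042

Multiply both sides by (t - 5)(t - 4):
2(t - 4) + 5(t - 5) = -4(t - 5)(t - 4).
Expand and collect terms: -4t^2 + 29t - 47 = 0.
By the quadratic formula, t = (-29 +/- sqrt(89)) / -8, so t ~= 2.4458 or t ~= 4.8042.
Neither value makes a denominator zero (t != 5, t != 4), so both are valid.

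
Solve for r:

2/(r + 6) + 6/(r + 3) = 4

r = -5.6794 or r = -1.3206

Multiply both sides by (r + 6)(r + 3):
2(r + 3) + 6(r + 6) = 4(r + 6)(r + 3).
Expand and collect terms: 4r^2 + 28r + 30 = 0.
By the quadratic formula, r = (-28 +/- sqrt(304)) / 8, so r ~= -1.3206 or r ~= -5.6794.
Neither value makes a denominator zero (r != -6, r != -3), so both are valid.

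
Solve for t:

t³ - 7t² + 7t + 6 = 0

Possible rational roots are divisors of 6. Testing t = 2 gives 0, so (t - 2) is a factor.
Divide: t³ - 7t² + 7t + 6 = (t - 2)(t² - 5t - 3).
Apply the quadratic formula to t² - 5t - 3 = 0: t = (5 ± √37)/2, i.e. t ≈ 5.5414 or t ≈ -0.5414.

t = -0.5414 or t = 2 or t = 5.5414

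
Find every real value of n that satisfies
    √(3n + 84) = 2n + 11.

Square both sides: 3n + 84 = (2n + 11)².
Expand and rearrange: 4n² + 41n + 37 = 0.
Solving gives n = -1 or n = -9.25.
Check each candidate in the original equation:
  n = -1: √(81) = 9, while 2n + 11 = 9 — valid.
  n = -9.25: √(56.25) = 7.5, while 2n + 11 = -7.5 — extraneous.

n = -1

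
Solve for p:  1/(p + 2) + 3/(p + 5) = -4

Multiply both sides by (p + 2)(p + 5):
(p + 5) + 3(p + 2) = -4(p + 2)(p + 5).
Expand and collect terms: -4p^2 - 32p - 51 = 0.
By the quadratic formula, p = (32 +/- sqrt(208)) / -8, so p ~= -5.8028 or p ~= -2.1972.
Neither value makes a denominator zero (p != -2, p != -5), so both are valid.

p = -5.8028 or p = -2.1972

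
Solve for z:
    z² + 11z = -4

z = -10.6235 or z = -0.3765

Rearrange to standard form: z² + 11z + 4 = 0.
Discriminant: (11)² − 4·1·4 = 105.
Quadratic formula: z = (-11 ± √105) / 2.
So z = -11/2 + √(105)/2 ≈ -0.3765 or z = -11/2 - √(105)/2 ≈ -10.6235.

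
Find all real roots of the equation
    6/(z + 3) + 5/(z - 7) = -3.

Multiply both sides by (z + 3)(z - 7):
6(z - 7) + 5(z + 3) = -3(z + 3)(z - 7).
Expand and collect terms: -3z^2 + z + 90 = 0.
By the quadratic formula, z = (-1 +/- sqrt(1081)) / -6, so z ~= -5.3131 or z ~= 5.6464.
Neither value makes a denominator zero (z != -3, z != 7), so both are valid.

z = -5.3131 or z = 5.6464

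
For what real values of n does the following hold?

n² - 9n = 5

n = -0.5249 or n = 9.5249

Rearrange to standard form: n² - 9n - 5 = 0.
Discriminant: (-9)² − 4·1·(-5) = 101.
Quadratic formula: n = (9 ± √101) / 2.
So n = 9/2 + √(101)/2 ≈ 9.5249 or n = 9/2 - √(101)/2 ≈ -0.5249.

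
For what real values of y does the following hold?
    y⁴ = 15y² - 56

y = -2.8284 or y = -2.6458 or y = 2.6458 or y = 2.8284

Let u = y². The equation becomes u² - 15u + 56 = 0.
Factor: (u - 8)(u - 7) = 0, so u = 8 or u = 7.
y² = 8 gives y = ±2·√(2) ≈ ±2.8284.
y² = 7 gives y = ±√(7) ≈ ±2.6458.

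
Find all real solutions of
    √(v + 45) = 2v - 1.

v = 4

Square both sides: v + 45 = (2v - 1)².
Expand and rearrange: 4v² - 5v - 44 = 0.
Solving gives v = 4 or v = -2.75.
Check each candidate in the original equation:
  v = 4: √(49) = 7, while 2v - 1 = 7 — valid.
  v = -2.75: √(42.25) = 6.5, while 2v - 1 = -6.5 — extraneous.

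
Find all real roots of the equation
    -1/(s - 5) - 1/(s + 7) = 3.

Multiply both sides by (s - 5)(s + 7):
-(s + 7) - (s - 5) = 3(s - 5)(s + 7).
Expand and collect terms: 3s^2 + 8s - 103 = 0.
By the quadratic formula, s = (-8 +/- sqrt(1300)) / 6, so s ~= 4.6759 or s ~= -7.3426.
Neither value makes a denominator zero (s != 5, s != -7), so both are valid.

s = -7.3426 or s = 4.6759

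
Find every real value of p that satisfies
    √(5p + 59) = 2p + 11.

p = -2

Square both sides: 5p + 59 = (2p + 11)².
Expand and rearrange: 4p² + 39p + 62 = 0.
Solving gives p = -2 or p = -7.75.
Check each candidate in the original equation:
  p = -2: √(49) = 7, while 2p + 11 = 7 — valid.
  p = -7.75: √(20.25) = 4.5, while 2p + 11 = -4.5 — extraneous.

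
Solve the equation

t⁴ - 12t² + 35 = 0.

Let u = t². The equation becomes u² - 12u + 35 = 0.
Factor: (u - 7)(u - 5) = 0, so u = 7 or u = 5.
t² = 7 gives t = ±√(7) ≈ ±2.6458.
t² = 5 gives t = ±√(5) ≈ ±2.2361.

t = -2.6458 or t = -2.2361 or t = 2.2361 or t = 2.6458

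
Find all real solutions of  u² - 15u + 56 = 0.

Factor: (u - 8)(u - 7) = 0.
So u = 8 or u = 7.

u = 7 or u = 8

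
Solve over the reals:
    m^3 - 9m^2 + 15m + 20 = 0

Possible rational roots are divisors of 20. Testing m = 4 gives 0, so (m - 4) is a factor.
Divide: m^3 - 9m^2 + 15m + 20 = (m - 4)(m^2 - 5m - 5).
Apply the quadratic formula to m^2 - 5m - 5 = 0: m = (5 +/- sqrt(45))/2, i.e. m ~= 5.8541 or m ~= -0.8541.

m = -0.8541 or m = 4 or m = 5.8541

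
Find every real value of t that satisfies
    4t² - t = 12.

Rearrange to standard form: 4t² - t - 12 = 0.
Discriminant: (-1)² − 4·4·(-12) = 193.
Quadratic formula: t = (1 ± √193) / 8.
So t = 1/8 + √(193)/8 ≈ 1.8616 or t = 1/8 - √(193)/8 ≈ -1.6116.

t = -1.6116 or t = 1.8616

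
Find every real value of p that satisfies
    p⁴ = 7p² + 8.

p = -2.8284 or p = 2.8284

Let u = p². The equation becomes u² - 7u - 8 = 0.
Factor: (u + 1)(u - 8) = 0, so u = -1 or u = 8.
p² = -1 < 0 has no real solution.
p² = 8 gives p = ±2·√(2) ≈ ±2.8284.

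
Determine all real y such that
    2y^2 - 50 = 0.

Factor: 2(y + 5)(y - 5) = 0.
So y = -5 or y = 5.

y = -5 or y = 5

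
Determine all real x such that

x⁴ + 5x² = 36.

Let u = x². The equation becomes u² + 5u - 36 = 0.
Factor: (u + 9)(u - 4) = 0, so u = -9 or u = 4.
x² = -9 < 0 has no real solution.
x² = 4 gives x = ±2.

x = -2 or x = 2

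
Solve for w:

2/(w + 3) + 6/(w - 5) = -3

w = -3.861 or w = 3.1943

Multiply both sides by (w + 3)(w - 5):
2(w - 5) + 6(w + 3) = -3(w + 3)(w - 5).
Expand and collect terms: -3w² - 2w + 37 = 0.
By the quadratic formula, w = (2 ± √448) / -6, so w ≈ -3.861 or w ≈ 3.1943.
Neither value makes a denominator zero (w ≠ -3, w ≠ 5), so both are valid.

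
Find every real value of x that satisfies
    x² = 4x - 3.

x = 1 or x = 3

Bring every term to one side: x² - 4x + 3 = 0.
Factor: (x - 3)(x - 1) = 0.
So x = 3 or x = 1.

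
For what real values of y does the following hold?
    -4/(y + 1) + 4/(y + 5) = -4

y = -5.8284 or y = -0.1716

Multiply both sides by (y + 1)(y + 5):
-4(y + 5) + 4(y + 1) = -4(y + 1)(y + 5).
Expand and collect terms: -4y² - 24y - 4 = 0.
By the quadratic formula, y = (24 ± √512) / -8, so y ≈ -5.8284 or y ≈ -0.1716.
Neither value makes a denominator zero (y ≠ -1, y ≠ -5), so both are valid.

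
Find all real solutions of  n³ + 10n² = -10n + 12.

n = -8.6904 or n = -2 or n = 0.6904

Rearrange: n³ + 10n² + 10n - 12 = 0.
Possible rational roots are divisors of -12. Testing n = -2 gives 0, so (n + 2) is a factor.
Divide: n³ + 10n² + 10n - 12 = (n + 2)(n² + 8n - 6).
Apply the quadratic formula to n² + 8n - 6 = 0: n = (-8 ± √88)/2, i.e. n ≈ 0.6904 or n ≈ -8.6904.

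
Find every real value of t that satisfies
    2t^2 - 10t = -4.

Rearrange to standard form: 2t^2 - 10t + 4 = 0.
Discriminant: (-10)^2 - 4*2*4 = 68.
Quadratic formula: t = (10 +/- sqrt(68)) / 4.
So t = sqrt(17)/2 + 5/2 ~= 4.5616 or t = 5/2 - sqrt(17)/2 ~= 0.4384.

t = 0.4384 or t = 4.5616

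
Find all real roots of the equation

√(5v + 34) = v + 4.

Square both sides: 5v + 34 = (v + 4)².
Expand and rearrange: v² + 3v - 18 = 0.
Solving gives v = 3 or v = -6.
Check each candidate in the original equation:
  v = 3: √(49) = 7, while v + 4 = 7 — valid.
  v = -6: √(4) = 2, while v + 4 = -2 — extraneous.

v = 3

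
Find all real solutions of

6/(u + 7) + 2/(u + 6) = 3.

Multiply both sides by (u + 7)(u + 6):
6(u + 6) + 2(u + 7) = 3(u + 7)(u + 6).
Expand and collect terms: 3u² + 31u + 76 = 0.
Factor or apply the quadratic formula: u = -4 or u = -6.3333.
Neither value makes a denominator zero (u ≠ -7, u ≠ -6), so both are valid.

u = -6.3333 or u = -4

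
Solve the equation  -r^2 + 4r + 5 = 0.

Factor: -1(r + 1)(r - 5) = 0.
So r = -1 or r = 5.

r = -1 or r = 5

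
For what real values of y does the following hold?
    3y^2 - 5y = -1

Rearrange to standard form: 3y^2 - 5y + 1 = 0.
Discriminant: (-5)^2 - 4*3*1 = 13.
Quadratic formula: y = (5 +/- sqrt(13)) / 6.
So y = sqrt(13)/6 + 5/6 ~= 1.4343 or y = 5/6 - sqrt(13)/6 ~= 0.2324.

y = 0.2324 or y = 1.4343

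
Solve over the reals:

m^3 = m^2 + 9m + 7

m = -1.8284 or m = -1 or m = 3.8284

Rearrange: m^3 - m^2 - 9m - 7 = 0.
Possible rational roots are divisors of -7. Testing m = -1 gives 0, so (m + 1) is a factor.
Divide: m^3 - m^2 - 9m - 7 = (m + 1)(m^2 - 2m - 7).
Apply the quadratic formula to m^2 - 2m - 7 = 0: m = (2 +/- sqrt(32))/2, i.e. m ~= 3.8284 or m ~= -1.8284.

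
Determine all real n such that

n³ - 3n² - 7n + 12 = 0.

Possible rational roots are divisors of 12. Testing n = 4 gives 0, so (n - 4) is a factor.
Divide: n³ - 3n² - 7n + 12 = (n - 4)(n² + n - 3).
Apply the quadratic formula to n² + n - 3 = 0: n = (-1 ± √13)/2, i.e. n ≈ 1.3028 or n ≈ -2.3028.

n = -2.3028 or n = 1.3028 or n = 4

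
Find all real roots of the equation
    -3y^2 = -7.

Rearrange to standard form: -3y^2 + 7 = 0.
Discriminant: (0)^2 - 4*(-3)*7 = 84.
Quadratic formula: y = (0 +/- sqrt(84)) / (-6).
So y = -sqrt(21)/3 ~= -1.5275 or y = sqrt(21)/3 ~= 1.5275.

y = -1.5275 or y = 1.5275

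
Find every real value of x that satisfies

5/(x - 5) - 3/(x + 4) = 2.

Multiply both sides by (x - 5)(x + 4):
5(x + 4) - 3(x - 5) = 2(x - 5)(x + 4).
Expand and collect terms: 2x² - 4x - 75 = 0.
By the quadratic formula, x = (4 ± √616) / 4, so x ≈ 7.2048 or x ≈ -5.2048.
Neither value makes a denominator zero (x ≠ 5, x ≠ -4), so both are valid.

x = -5.2048 or x = 7.2048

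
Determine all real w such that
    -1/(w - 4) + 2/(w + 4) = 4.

Multiply both sides by (w - 4)(w + 4):
-(w + 4) + 2(w - 4) = 4(w - 4)(w + 4).
Expand and collect terms: 4w² - w - 52 = 0.
By the quadratic formula, w = (1 ± √833) / 8, so w ≈ 3.7327 or w ≈ -3.4827.
Neither value makes a denominator zero (w ≠ 4, w ≠ -4), so both are valid.

w = -3.4827 or w = 3.7327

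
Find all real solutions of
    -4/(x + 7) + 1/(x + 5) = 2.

x = -8.7656 or x = -4.7344

Multiply both sides by (x + 7)(x + 5):
-4(x + 5) + (x + 7) = 2(x + 7)(x + 5).
Expand and collect terms: 2x² + 27x + 83 = 0.
By the quadratic formula, x = (-27 ± √65) / 4, so x ≈ -4.7344 or x ≈ -8.7656.
Neither value makes a denominator zero (x ≠ -7, x ≠ -5), so both are valid.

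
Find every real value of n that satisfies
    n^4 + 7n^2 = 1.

n = -0.3742 or n = 0.3742

Let u = n^2. The equation becomes u^2 + 7u - 1 = 0.
By the quadratic formula, u = -7/2 + sqrt(53)/2 or u = -sqrt(53)/2 - 7/2.
n^2 = -7/2 + sqrt(53)/2 gives n = +/-sqrt(-7/2 + sqrt(53)/2) ~= +/-0.3742.
n^2 = -sqrt(53)/2 - 7/2 < 0 has no real solution.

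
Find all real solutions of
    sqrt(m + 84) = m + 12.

m = -3

Square both sides: m + 84 = (m + 12)^2.
Expand and rearrange: m^2 + 23m + 60 = 0.
Solving gives m = -3 or m = -20.
Check each candidate in the original equation:
  m = -3: sqrt(81) = 9, while m + 12 = 9 — valid.
  m = -20: sqrt(64) = 8, while m + 12 = -8 — extraneous.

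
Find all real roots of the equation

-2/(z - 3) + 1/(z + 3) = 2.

Multiply both sides by (z - 3)(z + 3):
-2(z + 3) + (z - 3) = 2(z - 3)(z + 3).
Expand and collect terms: 2z² + z - 9 = 0.
By the quadratic formula, z = (-1 ± √73) / 4, so z ≈ 1.886 or z ≈ -2.386.
Neither value makes a denominator zero (z ≠ 3, z ≠ -3), so both are valid.

z = -2.386 or z = 1.886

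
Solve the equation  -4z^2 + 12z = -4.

Rearrange to standard form: -4z^2 + 12z + 4 = 0.
Discriminant: (12)^2 - 4*(-4)*4 = 208.
Quadratic formula: z = (-12 +/- sqrt(208)) / (-8).
So z = 3/2 - sqrt(13)/2 ~= -0.3028 or z = 3/2 + sqrt(13)/2 ~= 3.3028.

z = -0.3028 or z = 3.3028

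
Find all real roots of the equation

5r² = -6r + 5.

Rearrange to standard form: 5r² + 6r - 5 = 0.
Discriminant: (6)² − 4·5·(-5) = 136.
Quadratic formula: r = (-6 ± √136) / 10.
So r = -3/5 + √(34)/5 ≈ 0.5662 or r = -√(34)/5 - 3/5 ≈ -1.7662.

r = -1.7662 or r = 0.5662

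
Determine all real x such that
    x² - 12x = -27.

x = 3 or x = 9

Bring every term to one side: x² - 12x + 27 = 0.
Factor: (x - 9)(x - 3) = 0.
So x = 9 or x = 3.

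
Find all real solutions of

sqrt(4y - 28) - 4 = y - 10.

Isolate the radical: sqrt(4y - 28) = y - 6.
Square both sides: 4y - 28 = (y - 6)^2.
Expand and rearrange: y^2 - 16y + 64 = 0.
This gives the repeated root y = 8.
Check in the original equation:
  y = 8: sqrt(4) = 2, while y - 6 = 2 — valid.

y = 8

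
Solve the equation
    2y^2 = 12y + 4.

Rearrange to standard form: 2y^2 - 12y - 4 = 0.
Discriminant: (-12)^2 - 4*2*(-4) = 176.
Quadratic formula: y = (12 +/- sqrt(176)) / 4.
So y = 3 + sqrt(11) ~= 6.3166 or y = 3 - sqrt(11) ~= -0.3166.

y = -0.3166 or y = 6.3166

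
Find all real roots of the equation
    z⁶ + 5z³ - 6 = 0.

Let u = z³. The equation becomes u² + 5u - 6 = 0.
Factor: (u + 6)(u - 1) = 0, so u = -6 or u = 1.
z³ = -6 gives z = -∛(6) ≈ -1.8171.
z³ = 1 gives z = 1.

z = -1.8171 or z = 1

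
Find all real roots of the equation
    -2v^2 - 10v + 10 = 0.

Discriminant: (-10)^2 - 4*(-2)*10 = 180.
Quadratic formula: v = (10 +/- sqrt(180)) / (-4).
So v = -3*sqrt(5)/2 - 5/2 ~= -5.8541 or v = -5/2 + 3*sqrt(5)/2 ~= 0.8541.

v = -5.8541 or v = 0.8541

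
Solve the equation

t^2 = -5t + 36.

t = -9 or t = 4

Bring every term to one side: t^2 + 5t - 36 = 0.
Factor: (t + 9)(t - 4) = 0.
So t = -9 or t = 4.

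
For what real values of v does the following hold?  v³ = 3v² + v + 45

v = 5

Rearrange: v³ - 3v² - v - 45 = 0.
Possible rational roots are divisors of -45. Testing v = 5 gives 0, so (v - 5) is a factor.
Divide: v³ - 3v² - v - 45 = (v - 5)(v² + 2v + 9).
The quadratic v² + 2v + 9 has discriminant -32 < 0, so no further real roots.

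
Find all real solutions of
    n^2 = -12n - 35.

Bring every term to one side: n^2 + 12n + 35 = 0.
Factor: (n + 5)(n + 7) = 0.
So n = -5 or n = -7.

n = -7 or n = -5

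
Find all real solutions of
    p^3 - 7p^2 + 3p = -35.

Rearrange: p^3 - 7p^2 + 3p + 35 = 0.
Possible rational roots are divisors of 35. Testing p = 5 gives 0, so (p - 5) is a factor.
Divide: p^3 - 7p^2 + 3p + 35 = (p - 5)(p^2 - 2p - 7).
Apply the quadratic formula to p^2 - 2p - 7 = 0: p = (2 +/- sqrt(32))/2, i.e. p ~= 3.8284 or p ~= -1.8284.

p = -1.8284 or p = 3.8284 or p = 5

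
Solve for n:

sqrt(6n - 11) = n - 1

n = 2 or n = 6

Square both sides: 6n - 11 = (n - 1)^2.
Expand and rearrange: n^2 - 8n + 12 = 0.
Solving gives n = 6 or n = 2.
Check each candidate in the original equation:
  n = 6: sqrt(25) = 5, while n - 1 = 5 — valid.
  n = 2: sqrt(1) = 1, while n - 1 = 1 — valid.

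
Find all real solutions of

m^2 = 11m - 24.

m = 3 or m = 8

Bring every term to one side: m^2 - 11m + 24 = 0.
Factor: (m - 8)(m - 3) = 0.
So m = 8 or m = 3.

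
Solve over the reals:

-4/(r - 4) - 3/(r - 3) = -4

Multiply both sides by (r - 4)(r - 3):
-4(r - 3) - 3(r - 4) = -4(r - 4)(r - 3).
Expand and collect terms: -4r^2 + 35r - 72 = 0.
By the quadratic formula, r = (-35 +/- sqrt(73)) / -8, so r ~= 3.307 or r ~= 5.443.
Neither value makes a denominator zero (r != 4, r != 3), so both are valid.

r = 3.307 or r = 5.443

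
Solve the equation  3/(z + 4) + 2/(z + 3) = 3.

Multiply both sides by (z + 4)(z + 3):
3(z + 3) + 2(z + 4) = 3(z + 4)(z + 3).
Expand and collect terms: 3z² + 16z + 19 = 0.
By the quadratic formula, z = (-16 ± √28) / 6, so z ≈ -1.7847 or z ≈ -3.5486.
Neither value makes a denominator zero (z ≠ -4, z ≠ -3), so both are valid.

z = -3.5486 or z = -1.7847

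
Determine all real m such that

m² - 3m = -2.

Bring every term to one side: m² - 3m + 2 = 0.
Factor: (m - 1)(m - 2) = 0.
So m = 1 or m = 2.

m = 1 or m = 2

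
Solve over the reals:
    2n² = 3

Rearrange to standard form: 2n² - 3 = 0.
Discriminant: (0)² − 4·2·(-3) = 24.
Quadratic formula: n = (0 ± √24) / 4.
So n = √(6)/2 ≈ 1.2247 or n = -√(6)/2 ≈ -1.2247.

n = -1.2247 or n = 1.2247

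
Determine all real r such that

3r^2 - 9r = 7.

r = -0.6409 or r = 3.6409

Rearrange to standard form: 3r^2 - 9r - 7 = 0.
Discriminant: (-9)^2 - 4*3*(-7) = 165.
Quadratic formula: r = (9 +/- sqrt(165)) / 6.
So r = 3/2 + sqrt(165)/6 ~= 3.6409 or r = 3/2 - sqrt(165)/6 ~= -0.6409.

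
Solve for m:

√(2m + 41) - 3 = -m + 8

Isolate the radical: √(2m + 41) = -m + 11.
Square both sides: 2m + 41 = (-m + 11)².
Expand and rearrange: m² - 24m + 80 = 0.
Solving gives m = 20 or m = 4.
Check each candidate in the original equation:
  m = 20: √(81) = 9, while -m + 11 = -9 — extraneous.
  m = 4: √(49) = 7, while -m + 11 = 7 — valid.

m = 4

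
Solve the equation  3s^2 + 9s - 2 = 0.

s = -3.2078 or s = 0.2078

Discriminant: (9)^2 - 4*3*(-2) = 105.
Quadratic formula: s = (-9 +/- sqrt(105)) / 6.
So s = -3/2 + sqrt(105)/6 ~= 0.2078 or s = -sqrt(105)/6 - 3/2 ~= -3.2078.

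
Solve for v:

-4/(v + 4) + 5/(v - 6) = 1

v = -6.8815 or v = 9.8815

Multiply both sides by (v + 4)(v - 6):
-4(v - 6) + 5(v + 4) = (v + 4)(v - 6).
Expand and collect terms: v² - 3v - 68 = 0.
By the quadratic formula, v = (3 ± √281) / 2, so v ≈ 9.8815 or v ≈ -6.8815.
Neither value makes a denominator zero (v ≠ -4, v ≠ 6), so both are valid.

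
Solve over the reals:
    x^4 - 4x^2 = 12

x = -2.4495 or x = 2.4495

Let u = x^2. The equation becomes u^2 - 4u - 12 = 0.
Factor: (u + 2)(u - 6) = 0, so u = -2 or u = 6.
x^2 = -2 < 0 has no real solution.
x^2 = 6 gives x = +/-sqrt(6) ~= +/-2.4495.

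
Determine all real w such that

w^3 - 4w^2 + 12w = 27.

w = 3

Rearrange: w^3 - 4w^2 + 12w - 27 = 0.
Possible rational roots are divisors of -27. Testing w = 3 gives 0, so (w - 3) is a factor.
Divide: w^3 - 4w^2 + 12w - 27 = (w - 3)(w^2 - w + 9).
The quadratic w^2 - w + 9 has discriminant -35 < 0, so no further real roots.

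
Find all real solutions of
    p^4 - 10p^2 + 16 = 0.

Let u = p^2. The equation becomes u^2 - 10u + 16 = 0.
Factor: (u - 8)(u - 2) = 0, so u = 8 or u = 2.
p^2 = 8 gives p = +/-2*sqrt(2) ~= +/-2.8284.
p^2 = 2 gives p = +/-sqrt(2) ~= +/-1.4142.

p = -2.8284 or p = -1.4142 or p = 1.4142 or p = 2.8284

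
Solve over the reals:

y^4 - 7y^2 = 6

y = -2.7878 or y = 2.7878

Let u = y^2. The equation becomes u^2 - 7u - 6 = 0.
By the quadratic formula, u = 7/2 + sqrt(73)/2 or u = 7/2 - sqrt(73)/2.
y^2 = 7/2 + sqrt(73)/2 gives y = +/-sqrt(7/2 + sqrt(73)/2) ~= +/-2.7878.
y^2 = 7/2 - sqrt(73)/2 < 0 has no real solution.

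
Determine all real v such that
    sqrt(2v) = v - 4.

v = 8

Square both sides: 2v = (v - 4)^2.
Expand and rearrange: v^2 - 10v + 16 = 0.
Solving gives v = 8 or v = 2.
Check each candidate in the original equation:
  v = 8: sqrt(16) = 4, while v - 4 = 4 — valid.
  v = 2: sqrt(4) = 2, while v - 4 = -2 — extraneous.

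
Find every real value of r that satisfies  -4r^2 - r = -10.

Rearrange to standard form: -4r^2 - r + 10 = 0.
Discriminant: (-1)^2 - 4*(-4)*10 = 161.
Quadratic formula: r = (1 +/- sqrt(161)) / (-8).
So r = -sqrt(161)/8 - 1/8 ~= -1.7111 or r = -1/8 + sqrt(161)/8 ~= 1.4611.

r = -1.7111 or r = 1.4611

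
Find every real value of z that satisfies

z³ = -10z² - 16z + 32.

Rearrange: z³ + 10z² + 16z - 32 = 0.
Possible rational roots are divisors of -32. Testing z = -4 gives 0, so (z + 4) is a factor.
Divide: z³ + 10z² + 16z - 32 = (z + 4)(z² + 6z - 8).
Apply the quadratic formula to z² + 6z - 8 = 0: z = (-6 ± √68)/2, i.e. z ≈ 1.1231 or z ≈ -7.1231.

z = -7.1231 or z = -4 or z = 1.1231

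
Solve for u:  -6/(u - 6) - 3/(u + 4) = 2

u = -6 or u = 3.5

Multiply both sides by (u - 6)(u + 4):
-6(u + 4) - 3(u - 6) = 2(u - 6)(u + 4).
Expand and collect terms: 2u^2 + 5u - 42 = 0.
Factor or apply the quadratic formula: u = 3.5 or u = -6.
Neither value makes a denominator zero (u != 6, u != -4), so both are valid.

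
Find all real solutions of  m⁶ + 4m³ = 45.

m = -2.0801 or m = 1.71

Let u = m³. The equation becomes u² + 4u - 45 = 0.
Factor: (u - 5)(u + 9) = 0, so u = 5 or u = -9.
m³ = 5 gives m = ∛(5) ≈ 1.71.
m³ = -9 gives m = -∛(9) ≈ -2.0801.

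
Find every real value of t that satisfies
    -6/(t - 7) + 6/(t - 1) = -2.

Multiply both sides by (t - 7)(t - 1):
-6(t - 1) + 6(t - 7) = -2(t - 7)(t - 1).
Expand and collect terms: -2t^2 + 16t + 22 = 0.
By the quadratic formula, t = (-16 +/- sqrt(432)) / -4, so t ~= -1.1962 or t ~= 9.1962.
Neither value makes a denominator zero (t != 7, t != 1), so both are valid.

t = -1.1962 or t = 9.1962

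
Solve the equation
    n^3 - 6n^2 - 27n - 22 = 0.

n = -2 or n = -1.1962 or n = 9.1962

Possible rational roots are divisors of -22. Testing n = -2 gives 0, so (n + 2) is a factor.
Divide: n^3 - 6n^2 - 27n - 22 = (n + 2)(n^2 - 8n - 11).
Apply the quadratic formula to n^2 - 8n - 11 = 0: n = (8 +/- sqrt(108))/2, i.e. n ~= 9.1962 or n ~= -1.1962.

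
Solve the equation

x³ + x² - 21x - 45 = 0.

Possible rational roots are divisors of -45. Testing x = 5 gives 0, so (x - 5) is a factor.
Divide: x³ + x² - 21x - 45 = (x - 5)(x² + 6x + 9).
The quadratic has the repeated root x = -3.

x = -3 or x = 5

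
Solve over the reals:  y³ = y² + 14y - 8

y = -3.5616 or y = 0.5616 or y = 4

Rearrange: y³ - y² - 14y + 8 = 0.
Possible rational roots are divisors of 8. Testing y = 4 gives 0, so (y - 4) is a factor.
Divide: y³ - y² - 14y + 8 = (y - 4)(y² + 3y - 2).
Apply the quadratic formula to y² + 3y - 2 = 0: y = (-3 ± √17)/2, i.e. y ≈ 0.5616 or y ≈ -3.5616.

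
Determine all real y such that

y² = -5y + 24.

Bring every term to one side: y² + 5y - 24 = 0.
Factor: (y - 3)(y + 8) = 0.
So y = 3 or y = -8.

y = -8 or y = 3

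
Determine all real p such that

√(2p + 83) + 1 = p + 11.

Isolate the radical: √(2p + 83) = p + 10.
Square both sides: 2p + 83 = (p + 10)².
Expand and rearrange: p² + 18p + 17 = 0.
Solving gives p = -1 or p = -17.
Check each candidate in the original equation:
  p = -1: √(81) = 9, while p + 10 = 9 — valid.
  p = -17: √(49) = 7, while p + 10 = -7 — extraneous.

p = -1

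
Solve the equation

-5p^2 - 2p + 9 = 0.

Discriminant: (-2)^2 - 4*(-5)*9 = 184.
Quadratic formula: p = (2 +/- sqrt(184)) / (-10).
So p = -sqrt(46)/5 - 1/5 ~= -1.5565 or p = -1/5 + sqrt(46)/5 ~= 1.1565.

p = -1.5565 or p = 1.1565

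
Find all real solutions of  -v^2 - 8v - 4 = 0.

v = -7.4641 or v = -0.5359

Discriminant: (-8)^2 - 4*(-1)*(-4) = 48.
Quadratic formula: v = (8 +/- sqrt(48)) / (-2).
So v = -4 - 2*sqrt(3) ~= -7.4641 or v = -4 + 2*sqrt(3) ~= -0.5359.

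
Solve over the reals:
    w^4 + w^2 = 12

Let u = w^2. The equation becomes u^2 + u - 12 = 0.
Factor: (u + 4)(u - 3) = 0, so u = -4 or u = 3.
w^2 = -4 < 0 has no real solution.
w^2 = 3 gives w = +/-sqrt(3) ~= +/-1.7321.

w = -1.7321 or w = 1.7321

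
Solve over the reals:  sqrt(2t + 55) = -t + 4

t = -3

Square both sides: 2t + 55 = (-t + 4)^2.
Expand and rearrange: t^2 - 10t - 39 = 0.
Solving gives t = 13 or t = -3.
Check each candidate in the original equation:
  t = 13: sqrt(81) = 9, while -t + 4 = -9 — extraneous.
  t = -3: sqrt(49) = 7, while -t + 4 = 7 — valid.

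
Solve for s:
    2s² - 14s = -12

Bring every term to one side: 2s² - 14s + 12 = 0.
Factor: 2(s - 1)(s - 6) = 0.
So s = 1 or s = 6.

s = 1 or s = 6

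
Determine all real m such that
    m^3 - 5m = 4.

m = -1.5616 or m = -1 or m = 2.5616

Rearrange: m^3 - 5m - 4 = 0.
Possible rational roots are divisors of -4. Testing m = -1 gives 0, so (m + 1) is a factor.
Divide: m^3 - 5m - 4 = (m + 1)(m^2 - m - 4).
Apply the quadratic formula to m^2 - m - 4 = 0: m = (1 +/- sqrt(17))/2, i.e. m ~= 2.5616 or m ~= -1.5616.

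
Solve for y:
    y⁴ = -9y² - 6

Let u = y². The equation becomes u² + 9u + 6 = 0.
By the quadratic formula, u = -9/2 + √(57)/2 or u = -9/2 - √(57)/2.
y² = -9/2 + √(57)/2 < 0 has no real solution.
y² = -9/2 - √(57)/2 < 0 has no real solution.

No real solutions.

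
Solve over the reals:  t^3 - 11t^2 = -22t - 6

Rearrange: t^3 - 11t^2 + 22t + 6 = 0.
Possible rational roots are divisors of 6. Testing t = 3 gives 0, so (t - 3) is a factor.
Divide: t^3 - 11t^2 + 22t + 6 = (t - 3)(t^2 - 8t - 2).
Apply the quadratic formula to t^2 - 8t - 2 = 0: t = (8 +/- sqrt(72))/2, i.e. t ~= 8.2426 or t ~= -0.2426.

t = -0.2426 or t = 3 or t = 8.2426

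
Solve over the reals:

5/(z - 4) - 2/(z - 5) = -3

z = 2.709 or z = 5.291

Multiply both sides by (z - 4)(z - 5):
5(z - 5) - 2(z - 4) = -3(z - 4)(z - 5).
Expand and collect terms: -3z^2 + 24z - 43 = 0.
By the quadratic formula, z = (-24 +/- sqrt(60)) / -6, so z ~= 2.709 or z ~= 5.291.
Neither value makes a denominator zero (z != 4, z != 5), so both are valid.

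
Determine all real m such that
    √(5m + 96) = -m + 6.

Square both sides: 5m + 96 = (-m + 6)².
Expand and rearrange: m² - 17m - 60 = 0.
Solving gives m = 20 or m = -3.
Check each candidate in the original equation:
  m = 20: √(196) = 14, while -m + 6 = -14 — extraneous.
  m = -3: √(81) = 9, while -m + 6 = 9 — valid.

m = -3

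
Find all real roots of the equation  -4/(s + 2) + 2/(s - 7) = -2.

s = 0.3542 or s = 5.6458

Multiply both sides by (s + 2)(s - 7):
-4(s - 7) + 2(s + 2) = -2(s + 2)(s - 7).
Expand and collect terms: -2s^2 + 12s - 4 = 0.
By the quadratic formula, s = (-12 +/- sqrt(112)) / -4, so s ~= 0.3542 or s ~= 5.6458.
Neither value makes a denominator zero (s != -2, s != 7), so both are valid.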